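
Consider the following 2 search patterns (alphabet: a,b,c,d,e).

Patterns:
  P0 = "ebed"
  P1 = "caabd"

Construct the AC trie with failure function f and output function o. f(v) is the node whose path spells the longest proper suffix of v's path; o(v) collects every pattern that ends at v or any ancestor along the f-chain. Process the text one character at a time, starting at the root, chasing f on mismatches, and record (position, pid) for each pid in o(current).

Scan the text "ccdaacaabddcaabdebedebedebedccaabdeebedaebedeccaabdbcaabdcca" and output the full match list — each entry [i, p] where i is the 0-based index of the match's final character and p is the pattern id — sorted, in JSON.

Construct AC machine:
Trie nodes:
  0='ε' goto c→5 e→1
  1='e' goto b→2
  2='eb' goto e→3
  3='ebe' goto d→4
  4='ebed' goto ·  [P0 ends]
  5='c' goto a→6
  6='ca' goto a→7
  7='caa' goto b→8
  8='caab' goto d→9
  9='caabd' goto ·  [P1 ends]

BFS fail/out derivation:
  fail(1) 'e': from fail(0)=0 chase 'e': 0 ⇒ 0;  out=∅∪out(0)=∅
  fail(5) 'c': from fail(0)=0 chase 'c': 0 ⇒ 0;  out=∅∪out(0)=∅
  fail(2) 'eb': from fail(1)=0 chase 'b': 0 ⇒ 0;  out=∅∪out(0)=∅
  fail(6) 'ca': from fail(5)=0 chase 'a': 0 ⇒ 0;  out=∅∪out(0)=∅
  fail(3) 'ebe': from fail(2)=0 chase 'e': 0 ⇒ 1;  out=∅∪out(1)=∅
  fail(7) 'caa': from fail(6)=0 chase 'a': 0 ⇒ 0;  out=∅∪out(0)=∅
  fail(4) 'ebed': from fail(3)=1 chase 'd': 1→0 ⇒ 0;  out={0}∪out(0)={0}
  fail(8) 'caab': from fail(7)=0 chase 'b': 0 ⇒ 0;  out=∅∪out(0)=∅
  fail(9) 'caabd': from fail(8)=0 chase 'd': 0 ⇒ 0;  out={1}∪out(0)={1}

Text stream:
i=0 'c': node 0→5
i=1 'c': node 5→5 (fail-walked)
i=2 'd': node 5→0 (fail-walked)
i=3 'a': node 0→0
i=4 'a': node 0→0
i=5 'c': node 0→5
i=6 'a': node 5→6
i=7 'a': node 6→7
i=8 'b': node 7→8
i=9 'd': node 8→9  → match P1@[5:9]
i=10 'd': node 9→0 (fail-walked)
i=11 'c': node 0→5
i=12 'a': node 5→6
i=13 'a': node 6→7
i=14 'b': node 7→8
i=15 'd': node 8→9  → match P1@[11:15]
i=16 'e': node 9→1 (fail-walked)
i=17 'b': node 1→2
i=18 'e': node 2→3
i=19 'd': node 3→4  → match P0@[16:19]
i=20 'e': node 4→1 (fail-walked)
i=21 'b': node 1→2
i=22 'e': node 2→3
i=23 'd': node 3→4  → match P0@[20:23]
i=24 'e': node 4→1 (fail-walked)
i=25 'b': node 1→2
i=26 'e': node 2→3
i=27 'd': node 3→4  → match P0@[24:27]
i=28 'c': node 4→5 (fail-walked)
i=29 'c': node 5→5 (fail-walked)
i=30 'a': node 5→6
i=31 'a': node 6→7
i=32 'b': node 7→8
i=33 'd': node 8→9  → match P1@[29:33]
i=34 'e': node 9→1 (fail-walked)
i=35 'e': node 1→1 (fail-walked)
i=36 'b': node 1→2
i=37 'e': node 2→3
i=38 'd': node 3→4  → match P0@[35:38]
i=39 'a': node 4→0 (fail-walked)
i=40 'e': node 0→1
i=41 'b': node 1→2
i=42 'e': node 2→3
i=43 'd': node 3→4  → match P0@[40:43]
i=44 'e': node 4→1 (fail-walked)
i=45 'c': node 1→5 (fail-walked)
i=46 'c': node 5→5 (fail-walked)
i=47 'a': node 5→6
i=48 'a': node 6→7
i=49 'b': node 7→8
i=50 'd': node 8→9  → match P1@[46:50]
i=51 'b': node 9→0 (fail-walked)
i=52 'c': node 0→5
i=53 'a': node 5→6
i=54 'a': node 6→7
i=55 'b': node 7→8
i=56 'd': node 8→9  → match P1@[52:56]
i=57 'c': node 9→5 (fail-walked)
i=58 'c': node 5→5 (fail-walked)
i=59 'a': node 5→6

All matches (sorted): [[9,1],[15,1],[19,0],[23,0],[27,0],[33,1],[38,0],[43,0],[50,1],[56,1]]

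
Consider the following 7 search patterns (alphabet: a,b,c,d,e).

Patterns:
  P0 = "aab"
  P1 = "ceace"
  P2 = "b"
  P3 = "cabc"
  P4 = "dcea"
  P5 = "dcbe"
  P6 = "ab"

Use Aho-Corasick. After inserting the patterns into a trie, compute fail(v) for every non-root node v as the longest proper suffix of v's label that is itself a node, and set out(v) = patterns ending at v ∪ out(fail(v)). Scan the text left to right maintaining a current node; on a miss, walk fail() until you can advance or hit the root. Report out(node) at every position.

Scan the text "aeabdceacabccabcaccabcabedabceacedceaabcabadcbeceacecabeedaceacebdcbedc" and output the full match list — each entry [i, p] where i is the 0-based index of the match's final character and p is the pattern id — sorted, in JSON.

Build automaton:
Trie nodes:
  n0 'ε': a→1 b→9 c→4 d→13
  n1 'a': a→2 b→19
  n2 'aa': b→3
  n3 'aab': ·  [P0 ends]
  n4 'c': a→10 e→5
  n5 'ce': a→6
  n6 'cea': c→7
  n7 'ceac': e→8
  n8 'ceace': ·  [P1 ends]
  n9 'b': ·  [P2 ends]
  n10 'ca': b→11
  n11 'cab': c→12
  n12 'cabc': ·  [P3 ends]
  n13 'd': c→14
  n14 'dc': b→17 e→15
  n15 'dce': a→16
  n16 'dcea': ·  [P4 ends]
  n17 'dcb': e→18
  n18 'dcbe': ·  [P5 ends]
  n19 'ab': ·  [P6 ends]

BFS fail/out derivation:
  n1('a'): parent n0 fail=0; on 'a' 0 → fail=0;  out ∅∪∅=∅
  n4('c'): parent n0 fail=0; on 'c' 0 → fail=0;  out ∅∪∅=∅
  n9('b'): parent n0 fail=0; on 'b' 0 → fail=0;  out {2}∪∅={2}
  n13('d'): parent n0 fail=0; on 'd' 0 → fail=0;  out ∅∪∅=∅
  n2('aa'): parent n1 fail=0; on 'a' 0 → fail=1;  out ∅∪∅=∅
  n5('ce'): parent n4 fail=0; on 'e' 0 → fail=0;  out ∅∪∅=∅
  n10('ca'): parent n4 fail=0; on 'a' 0 → fail=1;  out ∅∪∅=∅
  n14('dc'): parent n13 fail=0; on 'c' 0 → fail=4;  out ∅∪∅=∅
  n19('ab'): parent n1 fail=0; on 'b' 0 → fail=9;  out {6}∪{2}={2,6}
  n3('aab'): parent n2 fail=1; on 'b' 1 → fail=19;  out {0}∪{2,6}={0,2,6}
  n6('cea'): parent n5 fail=0; on 'a' 0 → fail=1;  out ∅∪∅=∅
  n11('cab'): parent n10 fail=1; on 'b' 1 → fail=19;  out ∅∪{2,6}={2,6}
  n15('dce'): parent n14 fail=4; on 'e' 4 → fail=5;  out ∅∪∅=∅
  n17('dcb'): parent n14 fail=4; on 'b' 4→0 → fail=9;  out ∅∪{2}={2}
  n7('ceac'): parent n6 fail=1; on 'c' 1→0 → fail=4;  out ∅∪∅=∅
  n12('cabc'): parent n11 fail=19; on 'c' 19→9→0 → fail=4;  out {3}∪∅={3}
  n16('dcea'): parent n15 fail=5; on 'a' 5 → fail=6;  out {4}∪∅={4}
  n18('dcbe'): parent n17 fail=9; on 'e' 9→0 → fail=0;  out {5}∪∅={5}
  n8('ceace'): parent n7 fail=4; on 'e' 4 → fail=5;  out {1}∪∅={1}

Text stream:
pos 0 'a': at 1
pos 1 'e': at 0 (via fail)
pos 2 'a': at 1
pos 3 'b': at 19  ** P2@[3:3],P6@[2:3]
pos 4 'd': at 13 (via fail)
pos 5 'c': at 14
pos 6 'e': at 15
pos 7 'a': at 16  ** P4@[4:7]
pos 8 'c': at 7 (via fail)
pos 9 'a': at 10 (via fail)
pos 10 'b': at 11  ** P2@[10:10],P6@[9:10]
pos 11 'c': at 12  ** P3@[8:11]
pos 12 'c': at 4 (via fail)
pos 13 'a': at 10
pos 14 'b': at 11  ** P2@[14:14],P6@[13:14]
pos 15 'c': at 12  ** P3@[12:15]
pos 16 'a': at 10 (via fail)
pos 17 'c': at 4 (via fail)
pos 18 'c': at 4 (via fail)
pos 19 'a': at 10
pos 20 'b': at 11  ** P2@[20:20],P6@[19:20]
pos 21 'c': at 12  ** P3@[18:21]
pos 22 'a': at 10 (via fail)
pos 23 'b': at 11  ** P2@[23:23],P6@[22:23]
pos 24 'e': at 0 (via fail)
pos 25 'd': at 13
pos 26 'a': at 1 (via fail)
pos 27 'b': at 19  ** P2@[27:27],P6@[26:27]
pos 28 'c': at 4 (via fail)
pos 29 'e': at 5
pos 30 'a': at 6
pos 31 'c': at 7
pos 32 'e': at 8  ** P1@[28:32]
pos 33 'd': at 13 (via fail)
pos 34 'c': at 14
pos 35 'e': at 15
pos 36 'a': at 16  ** P4@[33:36]
pos 37 'a': at 2 (via fail)
pos 38 'b': at 3  ** P0@[36:38],P2@[38:38],P6@[37:38]
pos 39 'c': at 4 (via fail)
pos 40 'a': at 10
pos 41 'b': at 11  ** P2@[41:41],P6@[40:41]
pos 42 'a': at 1 (via fail)
pos 43 'd': at 13 (via fail)
pos 44 'c': at 14
pos 45 'b': at 17  ** P2@[45:45]
pos 46 'e': at 18  ** P5@[43:46]
pos 47 'c': at 4 (via fail)
pos 48 'e': at 5
pos 49 'a': at 6
pos 50 'c': at 7
pos 51 'e': at 8  ** P1@[47:51]
pos 52 'c': at 4 (via fail)
pos 53 'a': at 10
pos 54 'b': at 11  ** P2@[54:54],P6@[53:54]
pos 55 'e': at 0 (via fail)
pos 56 'e': at 0
pos 57 'd': at 13
pos 58 'a': at 1 (via fail)
pos 59 'c': at 4 (via fail)
pos 60 'e': at 5
pos 61 'a': at 6
pos 62 'c': at 7
pos 63 'e': at 8  ** P1@[59:63]
pos 64 'b': at 9 (via fail)  ** P2@[64:64]
pos 65 'd': at 13 (via fail)
pos 66 'c': at 14
pos 67 'b': at 17  ** P2@[67:67]
pos 68 'e': at 18  ** P5@[65:68]
pos 69 'd': at 13 (via fail)
pos 70 'c': at 14

Matches: [[3,2],[3,6],[7,4],[10,2],[10,6],[11,3],[14,2],[14,6],[15,3],[20,2],[20,6],[21,3],[23,2],[23,6],[27,2],[27,6],[32,1],[36,4],[38,0],[38,2],[38,6],[41,2],[41,6],[45,2],[46,5],[51,1],[54,2],[54,6],[63,1],[64,2],[67,2],[68,5]]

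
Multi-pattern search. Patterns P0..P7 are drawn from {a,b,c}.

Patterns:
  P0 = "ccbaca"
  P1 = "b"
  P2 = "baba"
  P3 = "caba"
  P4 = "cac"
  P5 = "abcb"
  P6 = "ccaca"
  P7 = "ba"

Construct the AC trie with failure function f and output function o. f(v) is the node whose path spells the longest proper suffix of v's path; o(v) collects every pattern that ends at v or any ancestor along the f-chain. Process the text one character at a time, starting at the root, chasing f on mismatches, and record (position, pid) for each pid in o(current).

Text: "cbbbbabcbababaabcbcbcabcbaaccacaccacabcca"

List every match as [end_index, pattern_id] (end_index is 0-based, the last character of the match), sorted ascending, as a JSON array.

Build:
Trie nodes:
  n0 'ε': a→15 b→7 c→1
  n1 'c': a→11 c→2
  n2 'cc': a→19 b→3
  n3 'ccb': a→4
  n4 'ccba': c→5
  n5 'ccbac': a→6
  n6 'ccbaca': ·  [P0 ends]
  n7 'b': a→8  [P1 ends]
  n8 'ba': b→9  [P7 ends]
  n9 'bab': a→10
  n10 'baba': ·  [P2 ends]
  n11 'ca': b→12 c→14
  n12 'cab': a→13
  n13 'caba': ·  [P3 ends]
  n14 'cac': ·  [P4 ends]
  n15 'a': b→16
  n16 'ab': c→17
  n17 'abc': b→18
  n18 'abcb': ·  [P5 ends]
  n19 'cca': c→20
  n20 'ccac': a→21
  n21 'ccaca': ·  [P6 ends]

BFS fail/out derivation:
  n1('c'): parent n0 fail=0; on 'c' 0 → fail=0;  out ∅∪∅=∅
  n7('b'): parent n0 fail=0; on 'b' 0 → fail=0;  out {1}∪∅={1}
  n15('a'): parent n0 fail=0; on 'a' 0 → fail=0;  out ∅∪∅=∅
  n2('cc'): parent n1 fail=0; on 'c' 0 → fail=1;  out ∅∪∅=∅
  n8('ba'): parent n7 fail=0; on 'a' 0 → fail=15;  out {7}∪∅={7}
  n11('ca'): parent n1 fail=0; on 'a' 0 → fail=15;  out ∅∪∅=∅
  n16('ab'): parent n15 fail=0; on 'b' 0 → fail=7;  out ∅∪{1}={1}
  n3('ccb'): parent n2 fail=1; on 'b' 1→0 → fail=7;  out ∅∪{1}={1}
  n9('bab'): parent n8 fail=15; on 'b' 15 → fail=16;  out ∅∪{1}={1}
  n12('cab'): parent n11 fail=15; on 'b' 15 → fail=16;  out ∅∪{1}={1}
  n14('cac'): parent n11 fail=15; on 'c' 15→0 → fail=1;  out {4}∪∅={4}
  n17('abc'): parent n16 fail=7; on 'c' 7→0 → fail=1;  out ∅∪∅=∅
  n19('cca'): parent n2 fail=1; on 'a' 1 → fail=11;  out ∅∪∅=∅
  n4('ccba'): parent n3 fail=7; on 'a' 7 → fail=8;  out ∅∪{7}={7}
  n10('baba'): parent n9 fail=16; on 'a' 16→7 → fail=8;  out {2}∪{7}={2,7}
  n13('caba'): parent n12 fail=16; on 'a' 16→7 → fail=8;  out {3}∪{7}={3,7}
  n18('abcb'): parent n17 fail=1; on 'b' 1→0 → fail=7;  out {5}∪{1}={1,5}
  n20('ccac'): parent n19 fail=11; on 'c' 11 → fail=14;  out ∅∪{4}={4}
  n5('ccbac'): parent n4 fail=8; on 'c' 8→15→0 → fail=1;  out ∅∪∅=∅
  n21('ccaca'): parent n20 fail=14; on 'a' 14→1 → fail=11;  out {6}∪∅={6}
  n6('ccbaca'): parent n5 fail=1; on 'a' 1 → fail=11;  out {0}∪∅={0}

Run:
i=0 'c': node 0→1
i=1 'b': node 1→7 (fail-walked)  → match P1@[1:1]
i=2 'b': node 7→7 (fail-walked)  → match P1@[2:2]
i=3 'b': node 7→7 (fail-walked)  → match P1@[3:3]
i=4 'b': node 7→7 (fail-walked)  → match P1@[4:4]
i=5 'a': node 7→8  → match P7@[4:5]
i=6 'b': node 8→9  → match P1@[6:6]
i=7 'c': node 9→17 (fail-walked)
i=8 'b': node 17→18  → match P1@[8:8],P5@[5:8]
i=9 'a': node 18→8 (fail-walked)  → match P7@[8:9]
i=10 'b': node 8→9  → match P1@[10:10]
i=11 'a': node 9→10  → match P2@[8:11],P7@[10:11]
i=12 'b': node 10→9 (fail-walked)  → match P1@[12:12]
i=13 'a': node 9→10  → match P2@[10:13],P7@[12:13]
i=14 'a': node 10→15 (fail-walked)
i=15 'b': node 15→16  → match P1@[15:15]
i=16 'c': node 16→17
i=17 'b': node 17→18  → match P1@[17:17],P5@[14:17]
i=18 'c': node 18→1 (fail-walked)
i=19 'b': node 1→7 (fail-walked)  → match P1@[19:19]
i=20 'c': node 7→1 (fail-walked)
i=21 'a': node 1→11
i=22 'b': node 11→12  → match P1@[22:22]
i=23 'c': node 12→17 (fail-walked)
i=24 'b': node 17→18  → match P1@[24:24],P5@[21:24]
i=25 'a': node 18→8 (fail-walked)  → match P7@[24:25]
i=26 'a': node 8→15 (fail-walked)
i=27 'c': node 15→1 (fail-walked)
i=28 'c': node 1→2
i=29 'a': node 2→19
i=30 'c': node 19→20  → match P4@[28:30]
i=31 'a': node 20→21  → match P6@[27:31]
i=32 'c': node 21→14 (fail-walked)  → match P4@[30:32]
i=33 'c': node 14→2 (fail-walked)
i=34 'a': node 2→19
i=35 'c': node 19→20  → match P4@[33:35]
i=36 'a': node 20→21  → match P6@[32:36]
i=37 'b': node 21→12 (fail-walked)  → match P1@[37:37]
i=38 'c': node 12→17 (fail-walked)
i=39 'c': node 17→2 (fail-walked)
i=40 'a': node 2→19

All matches (sorted): [[1,1],[2,1],[3,1],[4,1],[5,7],[6,1],[8,1],[8,5],[9,7],[10,1],[11,2],[11,7],[12,1],[13,2],[13,7],[15,1],[17,1],[17,5],[19,1],[22,1],[24,1],[24,5],[25,7],[30,4],[31,6],[32,4],[35,4],[36,6],[37,1]]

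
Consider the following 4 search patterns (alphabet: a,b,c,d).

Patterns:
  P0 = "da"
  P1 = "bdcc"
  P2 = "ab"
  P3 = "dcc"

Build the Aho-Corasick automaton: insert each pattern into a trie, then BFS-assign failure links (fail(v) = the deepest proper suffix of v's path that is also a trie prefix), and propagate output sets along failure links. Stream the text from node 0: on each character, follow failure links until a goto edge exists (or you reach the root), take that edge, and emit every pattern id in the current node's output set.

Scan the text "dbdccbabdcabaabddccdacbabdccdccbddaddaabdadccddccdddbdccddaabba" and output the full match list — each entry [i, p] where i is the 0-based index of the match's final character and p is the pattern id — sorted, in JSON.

Construct AC machine:
Trie nodes:
  0='ε' goto a→7 b→3 d→1
  1='d' goto a→2 c→9
  2='da' goto ·  ←P0
  3='b' goto d→4
  4='bd' goto c→5
  5='bdc' goto c→6
  6='bdcc' goto ·  ←P1
  7='a' goto b→8
  8='ab' goto ·  ←P2
  9='dc' goto c→10
  10='dcc' goto ·  ←P3

BFS fail/out derivation:
  fail(1) 'd': from fail(0)=0 chase 'd': 0 ⇒ 0;  out=∅∪out(0)=∅
  fail(3) 'b': from fail(0)=0 chase 'b': 0 ⇒ 0;  out=∅∪out(0)=∅
  fail(7) 'a': from fail(0)=0 chase 'a': 0 ⇒ 0;  out=∅∪out(0)=∅
  fail(2) 'da': from fail(1)=0 chase 'a': 0 ⇒ 7;  out={0}∪out(7)={0}
  fail(4) 'bd': from fail(3)=0 chase 'd': 0 ⇒ 1;  out=∅∪out(1)=∅
  fail(8) 'ab': from fail(7)=0 chase 'b': 0 ⇒ 3;  out={2}∪out(3)={2}
  fail(9) 'dc': from fail(1)=0 chase 'c': 0 ⇒ 0;  out=∅∪out(0)=∅
  fail(5) 'bdc': from fail(4)=1 chase 'c': 1 ⇒ 9;  out=∅∪out(9)=∅
  fail(10) 'dcc': from fail(9)=0 chase 'c': 0 ⇒ 0;  out={3}∪out(0)={3}
  fail(6) 'bdcc': from fail(5)=9 chase 'c': 9 ⇒ 10;  out={1}∪out(10)={1,3}

Run:
[0] read 'd'  n0⇒n1
[1] read 'b'  n1⇒n3 (fail-walked)
[2] read 'd'  n3⇒n4
[3] read 'c'  n4⇒n5
[4] read 'c'  n5⇒n6  emit P1@[1:4],P3@[2:4]
[5] read 'b'  n6⇒n3 (fail-walked)
[6] read 'a'  n3⇒n7 (fail-walked)
[7] read 'b'  n7⇒n8  emit P2@[6:7]
[8] read 'd'  n8⇒n4 (fail-walked)
[9] read 'c'  n4⇒n5
[10] read 'a'  n5⇒n7 (fail-walked)
[11] read 'b'  n7⇒n8  emit P2@[10:11]
[12] read 'a'  n8⇒n7 (fail-walked)
[13] read 'a'  n7⇒n7 (fail-walked)
[14] read 'b'  n7⇒n8  emit P2@[13:14]
[15] read 'd'  n8⇒n4 (fail-walked)
[16] read 'd'  n4⇒n1 (fail-walked)
[17] read 'c'  n1⇒n9
[18] read 'c'  n9⇒n10  emit P3@[16:18]
[19] read 'd'  n10⇒n1 (fail-walked)
[20] read 'a'  n1⇒n2  emit P0@[19:20]
[21] read 'c'  n2⇒n0 (fail-walked)
[22] read 'b'  n0⇒n3
[23] read 'a'  n3⇒n7 (fail-walked)
[24] read 'b'  n7⇒n8  emit P2@[23:24]
[25] read 'd'  n8⇒n4 (fail-walked)
[26] read 'c'  n4⇒n5
[27] read 'c'  n5⇒n6  emit P1@[24:27],P3@[25:27]
[28] read 'd'  n6⇒n1 (fail-walked)
[29] read 'c'  n1⇒n9
[30] read 'c'  n9⇒n10  emit P3@[28:30]
[31] read 'b'  n10⇒n3 (fail-walked)
[32] read 'd'  n3⇒n4
[33] read 'd'  n4⇒n1 (fail-walked)
[34] read 'a'  n1⇒n2  emit P0@[33:34]
[35] read 'd'  n2⇒n1 (fail-walked)
[36] read 'd'  n1⇒n1 (fail-walked)
[37] read 'a'  n1⇒n2  emit P0@[36:37]
[38] read 'a'  n2⇒n7 (fail-walked)
[39] read 'b'  n7⇒n8  emit P2@[38:39]
[40] read 'd'  n8⇒n4 (fail-walked)
[41] read 'a'  n4⇒n2 (fail-walked)  emit P0@[40:41]
[42] read 'd'  n2⇒n1 (fail-walked)
[43] read 'c'  n1⇒n9
[44] read 'c'  n9⇒n10  emit P3@[42:44]
[45] read 'd'  n10⇒n1 (fail-walked)
[46] read 'd'  n1⇒n1 (fail-walked)
[47] read 'c'  n1⇒n9
[48] read 'c'  n9⇒n10  emit P3@[46:48]
[49] read 'd'  n10⇒n1 (fail-walked)
[50] read 'd'  n1⇒n1 (fail-walked)
[51] read 'd'  n1⇒n1 (fail-walked)
[52] read 'b'  n1⇒n3 (fail-walked)
[53] read 'd'  n3⇒n4
[54] read 'c'  n4⇒n5
[55] read 'c'  n5⇒n6  emit P1@[52:55],P3@[53:55]
[56] read 'd'  n6⇒n1 (fail-walked)
[57] read 'd'  n1⇒n1 (fail-walked)
[58] read 'a'  n1⇒n2  emit P0@[57:58]
[59] read 'a'  n2⇒n7 (fail-walked)
[60] read 'b'  n7⇒n8  emit P2@[59:60]
[61] read 'b'  n8⇒n3 (fail-walked)
[62] read 'a'  n3⇒n7 (fail-walked)

Result: [[4,1],[4,3],[7,2],[11,2],[14,2],[18,3],[20,0],[24,2],[27,1],[27,3],[30,3],[34,0],[37,0],[39,2],[41,0],[44,3],[48,3],[55,1],[55,3],[58,0],[60,2]]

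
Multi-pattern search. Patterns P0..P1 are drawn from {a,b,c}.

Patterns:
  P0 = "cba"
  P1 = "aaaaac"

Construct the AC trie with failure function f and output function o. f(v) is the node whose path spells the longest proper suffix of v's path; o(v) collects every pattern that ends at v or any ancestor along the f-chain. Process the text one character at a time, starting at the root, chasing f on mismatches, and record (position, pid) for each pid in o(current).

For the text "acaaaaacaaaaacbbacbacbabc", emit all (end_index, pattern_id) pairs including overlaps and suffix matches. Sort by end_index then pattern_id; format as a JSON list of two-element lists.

Build automaton:
Trie (insert patterns):
  0='ε' goto a→4 c→1
  1='c' goto b→2
  2='cb' goto a→3
  3='cba' goto ·  [P0 ends]
  4='a' goto a→5
  5='aa' goto a→6
  6='aaa' goto a→7
  7='aaaa' goto a→8
  8='aaaaa' goto c→9
  9='aaaaac' goto ·  [P1 ends]

BFS fail/out derivation:
  fail(1) 'c': from fail(0)=0 chase 'c': 0 ⇒ 0;  out=∅∪out(0)=∅
  fail(4) 'a': from fail(0)=0 chase 'a': 0 ⇒ 0;  out=∅∪out(0)=∅
  fail(2) 'cb': from fail(1)=0 chase 'b': 0 ⇒ 0;  out=∅∪out(0)=∅
  fail(5) 'aa': from fail(4)=0 chase 'a': 0 ⇒ 4;  out=∅∪out(4)=∅
  fail(3) 'cba': from fail(2)=0 chase 'a': 0 ⇒ 4;  out={0}∪out(4)={0}
  fail(6) 'aaa': from fail(5)=4 chase 'a': 4 ⇒ 5;  out=∅∪out(5)=∅
  fail(7) 'aaaa': from fail(6)=5 chase 'a': 5 ⇒ 6;  out=∅∪out(6)=∅
  fail(8) 'aaaaa': from fail(7)=6 chase 'a': 6 ⇒ 7;  out=∅∪out(7)=∅
  fail(9) 'aaaaac': from fail(8)=7 chase 'c': 7→6→5→4→0 ⇒ 1;  out={1}∪out(1)={1}

Scan:
i=0 'a': node 0→4
i=1 'c': node 4→1 (via fail)
i=2 'a': node 1→4 (via fail)
i=3 'a': node 4→5
i=4 'a': node 5→6
i=5 'a': node 6→7
i=6 'a': node 7→8
i=7 'c': node 8→9  emit P1@[2:7]
i=8 'a': node 9→4 (via fail)
i=9 'a': node 4→5
i=10 'a': node 5→6
i=11 'a': node 6→7
i=12 'a': node 7→8
i=13 'c': node 8→9  emit P1@[8:13]
i=14 'b': node 9→2 (via fail)
i=15 'b': node 2→0 (via fail)
i=16 'a': node 0→4
i=17 'c': node 4→1 (via fail)
i=18 'b': node 1→2
i=19 'a': node 2→3  emit P0@[17:19]
i=20 'c': node 3→1 (via fail)
i=21 'b': node 1→2
i=22 'a': node 2→3  emit P0@[20:22]
i=23 'b': node 3→0 (via fail)
i=24 'c': node 0→1

Result: [[7,1],[13,1],[19,0],[22,0]]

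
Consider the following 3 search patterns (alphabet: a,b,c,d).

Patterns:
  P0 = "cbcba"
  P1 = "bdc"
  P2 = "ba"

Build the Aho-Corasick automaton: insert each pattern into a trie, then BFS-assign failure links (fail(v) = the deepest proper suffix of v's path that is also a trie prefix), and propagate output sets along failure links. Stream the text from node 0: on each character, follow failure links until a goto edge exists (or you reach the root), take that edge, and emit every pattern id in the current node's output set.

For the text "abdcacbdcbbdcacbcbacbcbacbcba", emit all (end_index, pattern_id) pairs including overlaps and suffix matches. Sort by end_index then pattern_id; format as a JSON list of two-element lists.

Construct AC machine:
Trie (insert patterns):
  0='ε' goto b→6 c→1
  1='c' goto b→2
  2='cb' goto c→3
  3='cbc' goto b→4
  4='cbcb' goto a→5
  5='cbcba' goto ·  [P0 ends]
  6='b' goto a→9 d→7
  7='bd' goto c→8
  8='bdc' goto ·  [P1 ends]
  9='ba' goto ·  [P2 ends]

BFS fail/out derivation:
  n1('c'): parent n0 fail=0; on 'c' 0 → fail=0;  out ∅∪∅=∅
  n6('b'): parent n0 fail=0; on 'b' 0 → fail=0;  out ∅∪∅=∅
  n2('cb'): parent n1 fail=0; on 'b' 0 → fail=6;  out ∅∪∅=∅
  n7('bd'): parent n6 fail=0; on 'd' 0 → fail=0;  out ∅∪∅=∅
  n9('ba'): parent n6 fail=0; on 'a' 0 → fail=0;  out {2}∪∅={2}
  n3('cbc'): parent n2 fail=6; on 'c' 6→0 → fail=1;  out ∅∪∅=∅
  n8('bdc'): parent n7 fail=0; on 'c' 0 → fail=1;  out {1}∪∅={1}
  n4('cbcb'): parent n3 fail=1; on 'b' 1 → fail=2;  out ∅∪∅=∅
  n5('cbcba'): parent n4 fail=2; on 'a' 2→6 → fail=9;  out {0}∪{2}={0,2}

Text stream:
i=0 'a': node 0→0
i=1 'b': node 0→6
i=2 'd': node 6→7
i=3 'c': node 7→8  → match P1@[1:3]
i=4 'a': node 8→0 ·f
i=5 'c': node 0→1
i=6 'b': node 1→2
i=7 'd': node 2→7 ·f
i=8 'c': node 7→8  → match P1@[6:8]
i=9 'b': node 8→2 ·f
i=10 'b': node 2→6 ·f
i=11 'd': node 6→7
i=12 'c': node 7→8  → match P1@[10:12]
i=13 'a': node 8→0 ·f
i=14 'c': node 0→1
i=15 'b': node 1→2
i=16 'c': node 2→3
i=17 'b': node 3→4
i=18 'a': node 4→5  → match P0@[14:18],P2@[17:18]
i=19 'c': node 5→1 ·f
i=20 'b': node 1→2
i=21 'c': node 2→3
i=22 'b': node 3→4
i=23 'a': node 4→5  → match P0@[19:23],P2@[22:23]
i=24 'c': node 5→1 ·f
i=25 'b': node 1→2
i=26 'c': node 2→3
i=27 'b': node 3→4
i=28 'a': node 4→5  → match P0@[24:28],P2@[27:28]

All matches (sorted): [[3,1],[8,1],[12,1],[18,0],[18,2],[23,0],[23,2],[28,0],[28,2]]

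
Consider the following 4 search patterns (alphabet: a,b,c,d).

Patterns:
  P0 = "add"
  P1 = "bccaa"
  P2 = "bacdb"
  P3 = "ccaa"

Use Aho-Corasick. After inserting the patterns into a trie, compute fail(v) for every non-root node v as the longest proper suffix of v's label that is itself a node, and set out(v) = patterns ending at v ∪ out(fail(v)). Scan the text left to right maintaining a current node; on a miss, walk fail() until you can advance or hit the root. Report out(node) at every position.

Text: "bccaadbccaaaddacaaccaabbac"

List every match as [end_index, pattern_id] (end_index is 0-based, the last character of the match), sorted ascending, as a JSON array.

Construct AC machine:
Trie nodes:
  n0 'ε': a→1 b→4 c→13
  n1 'a': d→2
  n2 'ad': d→3
  n3 'add': ·  [P0 ends]
  n4 'b': a→9 c→5
  n5 'bc': c→6
  n6 'bcc': a→7
  n7 'bcca': a→8
  n8 'bccaa': ·  [P1 ends]
  n9 'ba': c→10
  n10 'bac': d→11
  n11 'bacd': b→12
  n12 'bacdb': ·  [P2 ends]
  n13 'c': c→14
  n14 'cc': a→15
  n15 'cca': a→16
  n16 'ccaa': ·  [P3 ends]

BFS fail/out derivation:
  fail(1) 'a': from fail(0)=0 chase 'a': 0 ⇒ 0;  out=∅∪out(0)=∅
  fail(4) 'b': from fail(0)=0 chase 'b': 0 ⇒ 0;  out=∅∪out(0)=∅
  fail(13) 'c': from fail(0)=0 chase 'c': 0 ⇒ 0;  out=∅∪out(0)=∅
  fail(2) 'ad': from fail(1)=0 chase 'd': 0 ⇒ 0;  out=∅∪out(0)=∅
  fail(5) 'bc': from fail(4)=0 chase 'c': 0 ⇒ 13;  out=∅∪out(13)=∅
  fail(9) 'ba': from fail(4)=0 chase 'a': 0 ⇒ 1;  out=∅∪out(1)=∅
  fail(14) 'cc': from fail(13)=0 chase 'c': 0 ⇒ 13;  out=∅∪out(13)=∅
  fail(3) 'add': from fail(2)=0 chase 'd': 0 ⇒ 0;  out={0}∪out(0)={0}
  fail(6) 'bcc': from fail(5)=13 chase 'c': 13 ⇒ 14;  out=∅∪out(14)=∅
  fail(10) 'bac': from fail(9)=1 chase 'c': 1→0 ⇒ 13;  out=∅∪out(13)=∅
  fail(15) 'cca': from fail(14)=13 chase 'a': 13→0 ⇒ 1;  out=∅∪out(1)=∅
  fail(7) 'bcca': from fail(6)=14 chase 'a': 14 ⇒ 15;  out=∅∪out(15)=∅
  fail(11) 'bacd': from fail(10)=13 chase 'd': 13→0 ⇒ 0;  out=∅∪out(0)=∅
  fail(16) 'ccaa': from fail(15)=1 chase 'a': 1→0 ⇒ 1;  out={3}∪out(1)={3}
  fail(8) 'bccaa': from fail(7)=15 chase 'a': 15 ⇒ 16;  out={1}∪out(16)={1,3}
  fail(12) 'bacdb': from fail(11)=0 chase 'b': 0 ⇒ 4;  out={2}∪out(4)={2}

Run:
i=0 'b': node 0→4
i=1 'c': node 4→5
i=2 'c': node 5→6
i=3 'a': node 6→7
i=4 'a': node 7→8  emit P1@[0:4],P3@[1:4]
i=5 'd': node 8→2 (via fail)
i=6 'b': node 2→4 (via fail)
i=7 'c': node 4→5
i=8 'c': node 5→6
i=9 'a': node 6→7
i=10 'a': node 7→8  emit P1@[6:10],P3@[7:10]
i=11 'a': node 8→1 (via fail)
i=12 'd': node 1→2
i=13 'd': node 2→3  emit P0@[11:13]
i=14 'a': node 3→1 (via fail)
i=15 'c': node 1→13 (via fail)
i=16 'a': node 13→1 (via fail)
i=17 'a': node 1→1 (via fail)
i=18 'c': node 1→13 (via fail)
i=19 'c': node 13→14
i=20 'a': node 14→15
i=21 'a': node 15→16  emit P3@[18:21]
i=22 'b': node 16→4 (via fail)
i=23 'b': node 4→4 (via fail)
i=24 'a': node 4→9
i=25 'c': node 9→10

All matches (sorted): [[4,1],[4,3],[10,1],[10,3],[13,0],[21,3]]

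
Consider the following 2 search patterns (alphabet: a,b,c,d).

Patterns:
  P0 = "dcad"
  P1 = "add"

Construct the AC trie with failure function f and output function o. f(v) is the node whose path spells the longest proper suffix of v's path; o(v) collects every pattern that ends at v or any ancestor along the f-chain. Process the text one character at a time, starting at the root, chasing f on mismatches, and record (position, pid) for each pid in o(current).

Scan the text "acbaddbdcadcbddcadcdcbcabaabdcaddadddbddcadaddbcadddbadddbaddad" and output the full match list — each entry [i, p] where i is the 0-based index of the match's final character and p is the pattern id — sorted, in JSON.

Build automaton:
Trie nodes:
  0='ε' goto a→5 d→1
  1='d' goto c→2
  2='dc' goto a→3
  3='dca' goto d→4
  4='dcad' goto ·  [P0 ends]
  5='a' goto d→6
  6='ad' goto d→7
  7='add' goto ·  [P1 ends]

Failure links (BFS by depth):
  n1('d'): parent n0 fail=0; on 'd' 0 → fail=0;  out ∅∪∅=∅
  n5('a'): parent n0 fail=0; on 'a' 0 → fail=0;  out ∅∪∅=∅
  n2('dc'): parent n1 fail=0; on 'c' 0 → fail=0;  out ∅∪∅=∅
  n6('ad'): parent n5 fail=0; on 'd' 0 → fail=1;  out ∅∪∅=∅
  n3('dca'): parent n2 fail=0; on 'a' 0 → fail=5;  out ∅∪∅=∅
  n7('add'): parent n6 fail=1; on 'd' 1→0 → fail=1;  out {1}∪∅={1}
  n4('dcad'): parent n3 fail=5; on 'd' 5 → fail=6;  out {0}∪∅={0}

Run:
pos 0 'a': at 5
pos 1 'c': at 0 (via fail)
pos 2 'b': at 0
pos 3 'a': at 5
pos 4 'd': at 6
pos 5 'd': at 7  ** P1@[3:5]
pos 6 'b': at 0 (via fail)
pos 7 'd': at 1
pos 8 'c': at 2
pos 9 'a': at 3
pos 10 'd': at 4  ** P0@[7:10]
pos 11 'c': at 2 (via fail)
pos 12 'b': at 0 (via fail)
pos 13 'd': at 1
pos 14 'd': at 1 (via fail)
pos 15 'c': at 2
pos 16 'a': at 3
pos 17 'd': at 4  ** P0@[14:17]
pos 18 'c': at 2 (via fail)
pos 19 'd': at 1 (via fail)
pos 20 'c': at 2
pos 21 'b': at 0 (via fail)
pos 22 'c': at 0
pos 23 'a': at 5
pos 24 'b': at 0 (via fail)
pos 25 'a': at 5
pos 26 'a': at 5 (via fail)
pos 27 'b': at 0 (via fail)
pos 28 'd': at 1
pos 29 'c': at 2
pos 30 'a': at 3
pos 31 'd': at 4  ** P0@[28:31]
pos 32 'd': at 7 (via fail)  ** P1@[30:32]
pos 33 'a': at 5 (via fail)
pos 34 'd': at 6
pos 35 'd': at 7  ** P1@[33:35]
pos 36 'd': at 1 (via fail)
pos 37 'b': at 0 (via fail)
pos 38 'd': at 1
pos 39 'd': at 1 (via fail)
pos 40 'c': at 2
pos 41 'a': at 3
pos 42 'd': at 4  ** P0@[39:42]
pos 43 'a': at 5 (via fail)
pos 44 'd': at 6
pos 45 'd': at 7  ** P1@[43:45]
pos 46 'b': at 0 (via fail)
pos 47 'c': at 0
pos 48 'a': at 5
pos 49 'd': at 6
pos 50 'd': at 7  ** P1@[48:50]
pos 51 'd': at 1 (via fail)
pos 52 'b': at 0 (via fail)
pos 53 'a': at 5
pos 54 'd': at 6
pos 55 'd': at 7  ** P1@[53:55]
pos 56 'd': at 1 (via fail)
pos 57 'b': at 0 (via fail)
pos 58 'a': at 5
pos 59 'd': at 6
pos 60 'd': at 7  ** P1@[58:60]
pos 61 'a': at 5 (via fail)
pos 62 'd': at 6

Result: [[5,1],[10,0],[17,0],[31,0],[32,1],[35,1],[42,0],[45,1],[50,1],[55,1],[60,1]]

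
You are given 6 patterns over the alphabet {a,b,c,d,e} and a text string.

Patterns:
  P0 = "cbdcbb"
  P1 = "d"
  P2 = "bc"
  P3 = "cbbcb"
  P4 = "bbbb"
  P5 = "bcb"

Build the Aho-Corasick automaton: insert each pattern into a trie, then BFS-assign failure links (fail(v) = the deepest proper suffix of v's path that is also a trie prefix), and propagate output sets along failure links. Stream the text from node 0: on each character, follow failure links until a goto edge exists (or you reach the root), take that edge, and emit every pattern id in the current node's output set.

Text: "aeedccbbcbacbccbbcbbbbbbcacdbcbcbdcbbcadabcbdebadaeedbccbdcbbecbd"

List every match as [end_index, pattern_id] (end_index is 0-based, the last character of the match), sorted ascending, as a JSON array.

Construct AC machine:
Trie nodes:
  0='ε' goto b→8 c→1 d→7
  1='c' goto b→2
  2='cb' goto b→10 d→3
  3='cbd' goto c→4
  4='cbdc' goto b→5
  5='cbdcb' goto b→6
  6='cbdcbb' goto ·  [P0 ends]
  7='d' goto ·  [P1 ends]
  8='b' goto b→13 c→9
  9='bc' goto b→16  [P2 ends]
  10='cbb' goto c→11
  11='cbbc' goto b→12
  12='cbbcb' goto ·  [P3 ends]
  13='bb' goto b→14
  14='bbb' goto b→15
  15='bbbb' goto ·  [P4 ends]
  16='bcb' goto ·  [P5 ends]

Failure links (BFS by depth):
  n1('c'): parent n0 fail=0; on 'c' 0 → fail=0;  out ∅∪∅=∅
  n7('d'): parent n0 fail=0; on 'd' 0 → fail=0;  out {1}∪∅={1}
  n8('b'): parent n0 fail=0; on 'b' 0 → fail=0;  out ∅∪∅=∅
  n2('cb'): parent n1 fail=0; on 'b' 0 → fail=8;  out ∅∪∅=∅
  n9('bc'): parent n8 fail=0; on 'c' 0 → fail=1;  out {2}∪∅={2}
  n13('bb'): parent n8 fail=0; on 'b' 0 → fail=8;  out ∅∪∅=∅
  n3('cbd'): parent n2 fail=8; on 'd' 8→0 → fail=7;  out ∅∪{1}={1}
  n10('cbb'): parent n2 fail=8; on 'b' 8 → fail=13;  out ∅∪∅=∅
  n14('bbb'): parent n13 fail=8; on 'b' 8 → fail=13;  out ∅∪∅=∅
  n16('bcb'): parent n9 fail=1; on 'b' 1 → fail=2;  out {5}∪∅={5}
  n4('cbdc'): parent n3 fail=7; on 'c' 7→0 → fail=1;  out ∅∪∅=∅
  n11('cbbc'): parent n10 fail=13; on 'c' 13→8 → fail=9;  out ∅∪{2}={2}
  n15('bbbb'): parent n14 fail=13; on 'b' 13 → fail=14;  out {4}∪∅={4}
  n5('cbdcb'): parent n4 fail=1; on 'b' 1 → fail=2;  out ∅∪∅=∅
  n12('cbbcb'): parent n11 fail=9; on 'b' 9 → fail=16;  out {3}∪{5}={3,5}
  n6('cbdcbb'): parent n5 fail=2; on 'b' 2 → fail=10;  out {0}∪∅={0}

Scan:
[0] read 'a'  n0⇒n0
[1] read 'e'  n0⇒n0
[2] read 'e'  n0⇒n0
[3] read 'd'  n0⇒n7  ** P1@[3:3]
[4] read 'c'  n7⇒n1 (fail-walked)
[5] read 'c'  n1⇒n1 (fail-walked)
[6] read 'b'  n1⇒n2
[7] read 'b'  n2⇒n10
[8] read 'c'  n10⇒n11  ** P2@[7:8]
[9] read 'b'  n11⇒n12  ** P3@[5:9],P5@[7:9]
[10] read 'a'  n12⇒n0 (fail-walked)
[11] read 'c'  n0⇒n1
[12] read 'b'  n1⇒n2
[13] read 'c'  n2⇒n9 (fail-walked)  ** P2@[12:13]
[14] read 'c'  n9⇒n1 (fail-walked)
[15] read 'b'  n1⇒n2
[16] read 'b'  n2⇒n10
[17] read 'c'  n10⇒n11  ** P2@[16:17]
[18] read 'b'  n11⇒n12  ** P3@[14:18],P5@[16:18]
[19] read 'b'  n12⇒n10 (fail-walked)
[20] read 'b'  n10⇒n14 (fail-walked)
[21] read 'b'  n14⇒n15  ** P4@[18:21]
[22] read 'b'  n15⇒n15 (fail-walked)  ** P4@[19:22]
[23] read 'b'  n15⇒n15 (fail-walked)  ** P4@[20:23]
[24] read 'c'  n15⇒n9 (fail-walked)  ** P2@[23:24]
[25] read 'a'  n9⇒n0 (fail-walked)
[26] read 'c'  n0⇒n1
[27] read 'd'  n1⇒n7 (fail-walked)  ** P1@[27:27]
[28] read 'b'  n7⇒n8 (fail-walked)
[29] read 'c'  n8⇒n9  ** P2@[28:29]
[30] read 'b'  n9⇒n16  ** P5@[28:30]
[31] read 'c'  n16⇒n9 (fail-walked)  ** P2@[30:31]
[32] read 'b'  n9⇒n16  ** P5@[30:32]
[33] read 'd'  n16⇒n3 (fail-walked)  ** P1@[33:33]
[34] read 'c'  n3⇒n4
[35] read 'b'  n4⇒n5
[36] read 'b'  n5⇒n6  ** P0@[31:36]
[37] read 'c'  n6⇒n11 (fail-walked)  ** P2@[36:37]
[38] read 'a'  n11⇒n0 (fail-walked)
[39] read 'd'  n0⇒n7  ** P1@[39:39]
[40] read 'a'  n7⇒n0 (fail-walked)
[41] read 'b'  n0⇒n8
[42] read 'c'  n8⇒n9  ** P2@[41:42]
[43] read 'b'  n9⇒n16  ** P5@[41:43]
[44] read 'd'  n16⇒n3 (fail-walked)  ** P1@[44:44]
[45] read 'e'  n3⇒n0 (fail-walked)
[46] read 'b'  n0⇒n8
[47] read 'a'  n8⇒n0 (fail-walked)
[48] read 'd'  n0⇒n7  ** P1@[48:48]
[49] read 'a'  n7⇒n0 (fail-walked)
[50] read 'e'  n0⇒n0
[51] read 'e'  n0⇒n0
[52] read 'd'  n0⇒n7  ** P1@[52:52]
[53] read 'b'  n7⇒n8 (fail-walked)
[54] read 'c'  n8⇒n9  ** P2@[53:54]
[55] read 'c'  n9⇒n1 (fail-walked)
[56] read 'b'  n1⇒n2
[57] read 'd'  n2⇒n3  ** P1@[57:57]
[58] read 'c'  n3⇒n4
[59] read 'b'  n4⇒n5
[60] read 'b'  n5⇒n6  ** P0@[55:60]
[61] read 'e'  n6⇒n0 (fail-walked)
[62] read 'c'  n0⇒n1
[63] read 'b'  n1⇒n2
[64] read 'd'  n2⇒n3  ** P1@[64:64]

Matches: [[3,1],[8,2],[9,3],[9,5],[13,2],[17,2],[18,3],[18,5],[21,4],[22,4],[23,4],[24,2],[27,1],[29,2],[30,5],[31,2],[32,5],[33,1],[36,0],[37,2],[39,1],[42,2],[43,5],[44,1],[48,1],[52,1],[54,2],[57,1],[60,0],[64,1]]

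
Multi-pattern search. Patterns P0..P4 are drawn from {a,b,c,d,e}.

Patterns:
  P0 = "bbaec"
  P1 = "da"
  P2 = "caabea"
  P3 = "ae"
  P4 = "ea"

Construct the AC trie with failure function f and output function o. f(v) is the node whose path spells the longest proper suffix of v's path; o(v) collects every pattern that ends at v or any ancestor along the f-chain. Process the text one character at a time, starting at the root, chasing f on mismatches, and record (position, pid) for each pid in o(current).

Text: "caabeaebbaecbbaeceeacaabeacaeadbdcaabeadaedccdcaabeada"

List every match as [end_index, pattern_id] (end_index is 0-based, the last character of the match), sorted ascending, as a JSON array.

Construct AC machine:
Trie nodes:
  n0 'ε': a→14 b→1 c→8 d→6 e→16
  n1 'b': b→2
  n2 'bb': a→3
  n3 'bba': e→4
  n4 'bbae': c→5
  n5 'bbaec': ·  [P0 ends]
  n6 'd': a→7
  n7 'da': ·  [P1 ends]
  n8 'c': a→9
  n9 'ca': a→10
  n10 'caa': b→11
  n11 'caab': e→12
  n12 'caabe': a→13
  n13 'caabea': ·  [P2 ends]
  n14 'a': e→15
  n15 'ae': ·  [P3 ends]
  n16 'e': a→17
  n17 'ea': ·  [P4 ends]

BFS fail/out derivation:
  n1('b'): parent n0 fail=0; on 'b' 0 → fail=0;  out ∅∪∅=∅
  n6('d'): parent n0 fail=0; on 'd' 0 → fail=0;  out ∅∪∅=∅
  n8('c'): parent n0 fail=0; on 'c' 0 → fail=0;  out ∅∪∅=∅
  n14('a'): parent n0 fail=0; on 'a' 0 → fail=0;  out ∅∪∅=∅
  n16('e'): parent n0 fail=0; on 'e' 0 → fail=0;  out ∅∪∅=∅
  n2('bb'): parent n1 fail=0; on 'b' 0 → fail=1;  out ∅∪∅=∅
  n7('da'): parent n6 fail=0; on 'a' 0 → fail=14;  out {1}∪∅={1}
  n9('ca'): parent n8 fail=0; on 'a' 0 → fail=14;  out ∅∪∅=∅
  n15('ae'): parent n14 fail=0; on 'e' 0 → fail=16;  out {3}∪∅={3}
  n17('ea'): parent n16 fail=0; on 'a' 0 → fail=14;  out {4}∪∅={4}
  n3('bba'): parent n2 fail=1; on 'a' 1→0 → fail=14;  out ∅∪∅=∅
  n10('caa'): parent n9 fail=14; on 'a' 14→0 → fail=14;  out ∅∪∅=∅
  n4('bbae'): parent n3 fail=14; on 'e' 14 → fail=15;  out ∅∪{3}={3}
  n11('caab'): parent n10 fail=14; on 'b' 14→0 → fail=1;  out ∅∪∅=∅
  n5('bbaec'): parent n4 fail=15; on 'c' 15→16→0 → fail=8;  out {0}∪∅={0}
  n12('caabe'): parent n11 fail=1; on 'e' 1→0 → fail=16;  out ∅∪∅=∅
  n13('caabea'): parent n12 fail=16; on 'a' 16 → fail=17;  out {2}∪{4}={2,4}

Run:
i=0 'c': node 0→8
i=1 'a': node 8→9
i=2 'a': node 9→10
i=3 'b': node 10→11
i=4 'e': node 11→12
i=5 'a': node 12→13  → match P2@[0:5],P4@[4:5]
i=6 'e': node 13→15 (via fail)  → match P3@[5:6]
i=7 'b': node 15→1 (via fail)
i=8 'b': node 1→2
i=9 'a': node 2→3
i=10 'e': node 3→4  → match P3@[9:10]
i=11 'c': node 4→5  → match P0@[7:11]
i=12 'b': node 5→1 (via fail)
i=13 'b': node 1→2
i=14 'a': node 2→3
i=15 'e': node 3→4  → match P3@[14:15]
i=16 'c': node 4→5  → match P0@[12:16]
i=17 'e': node 5→16 (via fail)
i=18 'e': node 16→16 (via fail)
i=19 'a': node 16→17  → match P4@[18:19]
i=20 'c': node 17→8 (via fail)
i=21 'a': node 8→9
i=22 'a': node 9→10
i=23 'b': node 10→11
i=24 'e': node 11→12
i=25 'a': node 12→13  → match P2@[20:25],P4@[24:25]
i=26 'c': node 13→8 (via fail)
i=27 'a': node 8→9
i=28 'e': node 9→15 (via fail)  → match P3@[27:28]
i=29 'a': node 15→17 (via fail)  → match P4@[28:29]
i=30 'd': node 17→6 (via fail)
i=31 'b': node 6→1 (via fail)
i=32 'd': node 1→6 (via fail)
i=33 'c': node 6→8 (via fail)
i=34 'a': node 8→9
i=35 'a': node 9→10
i=36 'b': node 10→11
i=37 'e': node 11→12
i=38 'a': node 12→13  → match P2@[33:38],P4@[37:38]
i=39 'd': node 13→6 (via fail)
i=40 'a': node 6→7  → match P1@[39:40]
i=41 'e': node 7→15 (via fail)  → match P3@[40:41]
i=42 'd': node 15→6 (via fail)
i=43 'c': node 6→8 (via fail)
i=44 'c': node 8→8 (via fail)
i=45 'd': node 8→6 (via fail)
i=46 'c': node 6→8 (via fail)
i=47 'a': node 8→9
i=48 'a': node 9→10
i=49 'b': node 10→11
i=50 'e': node 11→12
i=51 'a': node 12→13  → match P2@[46:51],P4@[50:51]
i=52 'd': node 13→6 (via fail)
i=53 'a': node 6→7  → match P1@[52:53]

All matches (sorted): [[5,2],[5,4],[6,3],[10,3],[11,0],[15,3],[16,0],[19,4],[25,2],[25,4],[28,3],[29,4],[38,2],[38,4],[40,1],[41,3],[51,2],[51,4],[53,1]]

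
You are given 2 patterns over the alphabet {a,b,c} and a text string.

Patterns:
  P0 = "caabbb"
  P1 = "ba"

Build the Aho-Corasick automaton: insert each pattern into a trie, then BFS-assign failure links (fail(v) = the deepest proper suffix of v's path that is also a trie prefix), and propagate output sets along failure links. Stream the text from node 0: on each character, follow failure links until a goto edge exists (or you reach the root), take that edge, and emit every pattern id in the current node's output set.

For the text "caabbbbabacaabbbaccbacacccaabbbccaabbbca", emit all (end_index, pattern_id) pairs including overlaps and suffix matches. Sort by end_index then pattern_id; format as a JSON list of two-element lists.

Build automaton:
Trie (insert patterns):
  n0 'ε': b→7 c→1
  n1 'c': a→2
  n2 'ca': a→3
  n3 'caa': b→4
  n4 'caab': b→5
  n5 'caabb': b→6
  n6 'caabbb': ·  ←P0
  n7 'b': a→8
  n8 'ba': ·  ←P1

Failure links (BFS by depth):
  fail(1) 'c': from fail(0)=0 chase 'c': 0 ⇒ 0;  out=∅∪out(0)=∅
  fail(7) 'b': from fail(0)=0 chase 'b': 0 ⇒ 0;  out=∅∪out(0)=∅
  fail(2) 'ca': from fail(1)=0 chase 'a': 0 ⇒ 0;  out=∅∪out(0)=∅
  fail(8) 'ba': from fail(7)=0 chase 'a': 0 ⇒ 0;  out={1}∪out(0)={1}
  fail(3) 'caa': from fail(2)=0 chase 'a': 0 ⇒ 0;  out=∅∪out(0)=∅
  fail(4) 'caab': from fail(3)=0 chase 'b': 0 ⇒ 7;  out=∅∪out(7)=∅
  fail(5) 'caabb': from fail(4)=7 chase 'b': 7→0 ⇒ 7;  out=∅∪out(7)=∅
  fail(6) 'caabbb': from fail(5)=7 chase 'b': 7→0 ⇒ 7;  out={0}∪out(7)={0}

Scan:
i=0 'c': node 0→1
i=1 'a': node 1→2
i=2 'a': node 2→3
i=3 'b': node 3→4
i=4 'b': node 4→5
i=5 'b': node 5→6  emit P0@[0:5]
i=6 'b': node 6→7 (via fail)
i=7 'a': node 7→8  emit P1@[6:7]
i=8 'b': node 8→7 (via fail)
i=9 'a': node 7→8  emit P1@[8:9]
i=10 'c': node 8→1 (via fail)
i=11 'a': node 1→2
i=12 'a': node 2→3
i=13 'b': node 3→4
i=14 'b': node 4→5
i=15 'b': node 5→6  emit P0@[10:15]
i=16 'a': node 6→8 (via fail)  emit P1@[15:16]
i=17 'c': node 8→1 (via fail)
i=18 'c': node 1→1 (via fail)
i=19 'b': node 1→7 (via fail)
i=20 'a': node 7→8  emit P1@[19:20]
i=21 'c': node 8→1 (via fail)
i=22 'a': node 1→2
i=23 'c': node 2→1 (via fail)
i=24 'c': node 1→1 (via fail)
i=25 'c': node 1→1 (via fail)
i=26 'a': node 1→2
i=27 'a': node 2→3
i=28 'b': node 3→4
i=29 'b': node 4→5
i=30 'b': node 5→6  emit P0@[25:30]
i=31 'c': node 6→1 (via fail)
i=32 'c': node 1→1 (via fail)
i=33 'a': node 1→2
i=34 'a': node 2→3
i=35 'b': node 3→4
i=36 'b': node 4→5
i=37 'b': node 5→6  emit P0@[32:37]
i=38 'c': node 6→1 (via fail)
i=39 'a': node 1→2

Result: [[5,0],[7,1],[9,1],[15,0],[16,1],[20,1],[30,0],[37,0]]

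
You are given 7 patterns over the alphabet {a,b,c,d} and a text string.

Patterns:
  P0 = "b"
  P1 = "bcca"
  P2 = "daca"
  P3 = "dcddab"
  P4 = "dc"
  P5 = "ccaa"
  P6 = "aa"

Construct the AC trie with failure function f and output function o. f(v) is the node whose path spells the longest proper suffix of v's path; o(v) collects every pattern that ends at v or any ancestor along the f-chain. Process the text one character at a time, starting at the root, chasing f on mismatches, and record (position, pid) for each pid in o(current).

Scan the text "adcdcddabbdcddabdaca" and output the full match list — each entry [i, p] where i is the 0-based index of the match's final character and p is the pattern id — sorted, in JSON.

Build:
Trie nodes:
  n0 'ε': a→18 b→1 c→14 d→5
  n1 'b': c→2  ←P0
  n2 'bc': c→3
  n3 'bcc': a→4
  n4 'bcca': ·  ←P1
  n5 'd': a→6 c→9
  n6 'da': c→7
  n7 'dac': a→8
  n8 'daca': ·  ←P2
  n9 'dc': d→10  ←P4
  n10 'dcd': d→11
  n11 'dcdd': a→12
  n12 'dcdda': b→13
  n13 'dcddab': ·  ←P3
  n14 'c': c→15
  n15 'cc': a→16
  n16 'cca': a→17
  n17 'ccaa': ·  ←P5
  n18 'a': a→19
  n19 'aa': ·  ←P6

BFS fail/out derivation:
  n1('b'): parent n0 fail=0; on 'b' 0 → fail=0;  out {0}∪∅={0}
  n5('d'): parent n0 fail=0; on 'd' 0 → fail=0;  out ∅∪∅=∅
  n14('c'): parent n0 fail=0; on 'c' 0 → fail=0;  out ∅∪∅=∅
  n18('a'): parent n0 fail=0; on 'a' 0 → fail=0;  out ∅∪∅=∅
  n2('bc'): parent n1 fail=0; on 'c' 0 → fail=14;  out ∅∪∅=∅
  n6('da'): parent n5 fail=0; on 'a' 0 → fail=18;  out ∅∪∅=∅
  n9('dc'): parent n5 fail=0; on 'c' 0 → fail=14;  out {4}∪∅={4}
  n15('cc'): parent n14 fail=0; on 'c' 0 → fail=14;  out ∅∪∅=∅
  n19('aa'): parent n18 fail=0; on 'a' 0 → fail=18;  out {6}∪∅={6}
  n3('bcc'): parent n2 fail=14; on 'c' 14 → fail=15;  out ∅∪∅=∅
  n7('dac'): parent n6 fail=18; on 'c' 18→0 → fail=14;  out ∅∪∅=∅
  n10('dcd'): parent n9 fail=14; on 'd' 14→0 → fail=5;  out ∅∪∅=∅
  n16('cca'): parent n15 fail=14; on 'a' 14→0 → fail=18;  out ∅∪∅=∅
  n4('bcca'): parent n3 fail=15; on 'a' 15 → fail=16;  out {1}∪∅={1}
  n8('daca'): parent n7 fail=14; on 'a' 14→0 → fail=18;  out {2}∪∅={2}
  n11('dcdd'): parent n10 fail=5; on 'd' 5→0 → fail=5;  out ∅∪∅=∅
  n17('ccaa'): parent n16 fail=18; on 'a' 18 → fail=19;  out {5}∪{6}={5,6}
  n12('dcdda'): parent n11 fail=5; on 'a' 5 → fail=6;  out ∅∪∅=∅
  n13('dcddab'): parent n12 fail=6; on 'b' 6→18→0 → fail=1;  out {3}∪{0}={0,3}

Run:
[0] read 'a'  n0⇒n18
[1] read 'd'  n18⇒n5 (fail-walked)
[2] read 'c'  n5⇒n9  emit P4@[1:2]
[3] read 'd'  n9⇒n10
[4] read 'c'  n10⇒n9 (fail-walked)  emit P4@[3:4]
[5] read 'd'  n9⇒n10
[6] read 'd'  n10⇒n11
[7] read 'a'  n11⇒n12
[8] read 'b'  n12⇒n13  emit P0@[8:8],P3@[3:8]
[9] read 'b'  n13⇒n1 (fail-walked)  emit P0@[9:9]
[10] read 'd'  n1⇒n5 (fail-walked)
[11] read 'c'  n5⇒n9  emit P4@[10:11]
[12] read 'd'  n9⇒n10
[13] read 'd'  n10⇒n11
[14] read 'a'  n11⇒n12
[15] read 'b'  n12⇒n13  emit P0@[15:15],P3@[10:15]
[16] read 'd'  n13⇒n5 (fail-walked)
[17] read 'a'  n5⇒n6
[18] read 'c'  n6⇒n7
[19] read 'a'  n7⇒n8  emit P2@[16:19]

Result: [[2,4],[4,4],[8,0],[8,3],[9,0],[11,4],[15,0],[15,3],[19,2]]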